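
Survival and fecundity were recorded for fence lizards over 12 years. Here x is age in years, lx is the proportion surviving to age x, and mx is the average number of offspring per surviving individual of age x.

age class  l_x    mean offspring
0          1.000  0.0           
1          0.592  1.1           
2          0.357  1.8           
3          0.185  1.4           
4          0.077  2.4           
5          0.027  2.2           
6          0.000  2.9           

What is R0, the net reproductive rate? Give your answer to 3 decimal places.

lx·mx by age: 0, 0.6512, 0.6426, 0.259, 0.1848, 0.0594, 0
R0 = Σ lx·mx = 1.797 → 1.797

1.797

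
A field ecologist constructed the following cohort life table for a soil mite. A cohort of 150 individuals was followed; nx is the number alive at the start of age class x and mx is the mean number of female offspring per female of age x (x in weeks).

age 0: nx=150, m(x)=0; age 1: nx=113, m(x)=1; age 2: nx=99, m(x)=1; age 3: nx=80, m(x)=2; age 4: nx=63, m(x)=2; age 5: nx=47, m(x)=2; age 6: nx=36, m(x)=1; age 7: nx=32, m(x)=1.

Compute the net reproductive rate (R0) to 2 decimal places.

4.40

lx = nx/n0 = nx/150: 1, 0.75333…, 0.66, 0.53333…, 0.42, 0.31333…, 0.24, 0.21333…
lx·mx by age: 0, 0.753333…, 0.66, 1.066667…, 0.84, 0.626667…, 0.24, 0.213333…
R0 = Σ lx·mx = 4.4… → 4.40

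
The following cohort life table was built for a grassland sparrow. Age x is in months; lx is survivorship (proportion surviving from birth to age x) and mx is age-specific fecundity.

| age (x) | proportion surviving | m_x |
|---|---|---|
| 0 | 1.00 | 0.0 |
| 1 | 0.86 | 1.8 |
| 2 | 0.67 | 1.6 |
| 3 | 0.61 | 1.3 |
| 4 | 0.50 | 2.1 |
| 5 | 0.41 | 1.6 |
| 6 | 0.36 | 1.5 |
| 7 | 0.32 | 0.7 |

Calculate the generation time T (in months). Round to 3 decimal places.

lx·mx: 0, 1.548, 1.072, 0.793, 1.05, 0.656, 0.54, 0.224 → R0 = 5.883
x·lx·mx: 0, 1.548, 2.144, 2.379, 4.2, 3.28, 3.24, 1.568 → Σ = 18.359
T = 18.359 / 5.883 = 3.120687… → 3.121

3.121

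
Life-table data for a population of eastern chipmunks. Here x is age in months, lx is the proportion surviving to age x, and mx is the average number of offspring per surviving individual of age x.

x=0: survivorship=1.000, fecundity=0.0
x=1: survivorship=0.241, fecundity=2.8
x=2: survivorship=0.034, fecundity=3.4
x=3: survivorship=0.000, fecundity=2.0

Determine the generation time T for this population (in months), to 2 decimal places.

lx·mx: 0, 0.6748, 0.1156, 0 → R0 = 0.7904
x·lx·mx: 0, 0.6748, 0.2312, 0 → Σ = 0.906
T = 0.906 / 0.7904 = 1.146255… → 1.15

1.15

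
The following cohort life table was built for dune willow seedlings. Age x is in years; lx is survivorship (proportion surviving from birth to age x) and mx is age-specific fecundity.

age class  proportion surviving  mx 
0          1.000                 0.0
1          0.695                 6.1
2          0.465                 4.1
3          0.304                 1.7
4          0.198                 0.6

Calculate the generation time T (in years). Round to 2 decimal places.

lx·mx: 0, 4.2395, 1.9065, 0.5168, 0.1188 → R0 = 6.7816
x·lx·mx: 0, 4.2395, 3.813, 1.5504, 0.4752 → Σ = 10.0781
T = 10.0781 / 6.7816 = 1.486095… → 1.49

1.49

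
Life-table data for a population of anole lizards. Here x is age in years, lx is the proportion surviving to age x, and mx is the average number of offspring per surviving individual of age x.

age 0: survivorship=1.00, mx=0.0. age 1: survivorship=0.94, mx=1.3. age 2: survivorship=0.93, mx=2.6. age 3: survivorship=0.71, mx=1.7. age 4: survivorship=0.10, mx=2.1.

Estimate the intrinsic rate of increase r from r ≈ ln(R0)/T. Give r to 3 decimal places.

R0 = Σ lx·mx = 0 + 1.222 + 2.418 + 1.207 + 0.21 = 5.057
Σ x·lx·mx = 10.519; T = 10.519/5.057 = 2.08009…
r ≈ ln(R0)/T = ln(5.057)/2.08009… = 0.77919… → 0.779

0.779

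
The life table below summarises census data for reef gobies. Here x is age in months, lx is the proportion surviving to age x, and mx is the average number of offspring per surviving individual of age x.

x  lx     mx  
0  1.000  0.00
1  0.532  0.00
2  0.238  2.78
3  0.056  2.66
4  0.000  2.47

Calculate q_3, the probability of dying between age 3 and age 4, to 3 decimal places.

1.000

q_3 = (l_3 − l_4) / l_3 = (0.056 − 0) / 0.056
     = 0.056 / 0.056 = 1 → 1.000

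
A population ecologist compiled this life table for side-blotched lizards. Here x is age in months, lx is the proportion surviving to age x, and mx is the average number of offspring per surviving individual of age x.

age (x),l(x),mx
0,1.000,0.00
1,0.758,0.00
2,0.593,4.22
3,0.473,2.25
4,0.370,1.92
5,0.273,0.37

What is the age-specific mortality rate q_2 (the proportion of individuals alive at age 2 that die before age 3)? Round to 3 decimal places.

q_2 = (l_2 − l_3) / l_2 = (0.593 − 0.473) / 0.593
     = 0.12 / 0.593 = 0.202361… → 0.202

0.202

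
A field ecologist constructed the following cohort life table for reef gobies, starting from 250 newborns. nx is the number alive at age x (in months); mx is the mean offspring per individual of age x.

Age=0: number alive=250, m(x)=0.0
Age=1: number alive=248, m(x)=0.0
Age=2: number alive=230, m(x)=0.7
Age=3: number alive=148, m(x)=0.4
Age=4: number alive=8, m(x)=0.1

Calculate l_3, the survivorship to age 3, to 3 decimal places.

0.592

l_3 = n_3/n_0 = 148/250 = 0.592 → 0.592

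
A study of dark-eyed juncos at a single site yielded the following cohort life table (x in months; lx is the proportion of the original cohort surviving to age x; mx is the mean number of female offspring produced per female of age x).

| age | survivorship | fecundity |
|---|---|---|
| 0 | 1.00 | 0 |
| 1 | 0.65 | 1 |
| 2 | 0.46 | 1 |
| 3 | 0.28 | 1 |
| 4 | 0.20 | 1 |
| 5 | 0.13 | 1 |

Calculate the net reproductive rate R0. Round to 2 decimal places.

lx·mx by age: 0, 0.65, 0.46, 0.28, 0.2, 0.13
R0 = Σ lx·mx = 1.72 → 1.72

1.72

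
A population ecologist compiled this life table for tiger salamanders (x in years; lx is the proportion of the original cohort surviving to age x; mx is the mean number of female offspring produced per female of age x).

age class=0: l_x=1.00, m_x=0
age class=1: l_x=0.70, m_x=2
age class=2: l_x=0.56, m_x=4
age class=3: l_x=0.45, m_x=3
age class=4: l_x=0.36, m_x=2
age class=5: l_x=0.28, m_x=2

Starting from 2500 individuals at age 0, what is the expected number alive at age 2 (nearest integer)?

1400

Expected survivors = N0 · l_2 = 2500 × 0.56 = 1400 → 1400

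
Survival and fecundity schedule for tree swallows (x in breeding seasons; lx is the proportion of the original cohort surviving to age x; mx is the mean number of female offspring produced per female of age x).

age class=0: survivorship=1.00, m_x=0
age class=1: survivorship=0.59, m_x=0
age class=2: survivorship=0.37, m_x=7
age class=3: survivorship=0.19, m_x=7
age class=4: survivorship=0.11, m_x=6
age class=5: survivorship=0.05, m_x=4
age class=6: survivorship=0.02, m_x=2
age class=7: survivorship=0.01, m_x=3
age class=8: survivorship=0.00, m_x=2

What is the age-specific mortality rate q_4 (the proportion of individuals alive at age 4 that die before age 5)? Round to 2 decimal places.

0.55

q_4 = (l_4 − l_5) / l_4 = (0.11 − 0.05) / 0.11
     = 0.06 / 0.11 = 0.545455… → 0.55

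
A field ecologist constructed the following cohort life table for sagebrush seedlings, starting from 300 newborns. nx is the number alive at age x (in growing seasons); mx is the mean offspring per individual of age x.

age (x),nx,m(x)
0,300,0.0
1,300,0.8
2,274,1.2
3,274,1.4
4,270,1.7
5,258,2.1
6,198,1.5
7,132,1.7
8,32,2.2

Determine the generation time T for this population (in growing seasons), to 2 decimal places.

4.13

lx = nx/n0 = nx/300: 1, 1, 0.91333…, 0.91333…, 0.9, 0.86, 0.66, 0.44, 0.10667…
lx·mx: 0, 0.8, 1.096…, 1.278667…, 1.53, 1.806, 0.99, 0.748, 0.234667… → R0 = 8.483333…
x·lx·mx: 0, 0.8, 2.192…, 3.836…, 6.12, 9.03, 5.94, 5.236, 1.877333… → Σ = 35.031333…
T = 35.031333… / 8.483333… = 4.12943… → 4.13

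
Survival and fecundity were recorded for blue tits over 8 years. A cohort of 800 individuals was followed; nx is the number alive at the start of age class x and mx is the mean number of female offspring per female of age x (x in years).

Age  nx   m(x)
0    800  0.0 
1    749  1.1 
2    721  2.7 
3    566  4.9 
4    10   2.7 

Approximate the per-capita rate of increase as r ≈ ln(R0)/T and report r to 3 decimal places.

lx = nx/n0 = nx/800: 1, 0.93625, 0.90125, 0.7075, 0.0125
R0 = Σ lx·mx = 0 + 1.02988… + 2.43338… + 3.46675 + 0.03375 = 6.96375
Σ x·lx·mx = 16.431875; T = 16.431875/6.96375 = 2.35963…
r ≈ ln(R0)/T = ln(6.96375)/2.35963… = 0.82247… → 0.822

0.822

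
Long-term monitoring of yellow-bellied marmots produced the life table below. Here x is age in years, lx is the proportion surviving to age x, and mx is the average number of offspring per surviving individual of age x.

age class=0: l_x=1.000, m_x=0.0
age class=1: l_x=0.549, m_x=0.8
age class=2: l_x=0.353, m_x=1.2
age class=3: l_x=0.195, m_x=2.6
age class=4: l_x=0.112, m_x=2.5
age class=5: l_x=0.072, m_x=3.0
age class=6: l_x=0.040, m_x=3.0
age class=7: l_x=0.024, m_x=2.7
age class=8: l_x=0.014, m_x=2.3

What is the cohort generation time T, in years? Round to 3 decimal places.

3.091

lx·mx: 0, 0.4392, 0.4236, 0.507, 0.28, 0.216, 0.12, 0.0648, 0.0322 → R0 = 2.0828
x·lx·mx: 0, 0.4392, 0.8472, 1.521, 1.12, 1.08, 0.72, 0.4536, 0.2576 → Σ = 6.4386
T = 6.4386 / 2.0828 = 3.091319… → 3.091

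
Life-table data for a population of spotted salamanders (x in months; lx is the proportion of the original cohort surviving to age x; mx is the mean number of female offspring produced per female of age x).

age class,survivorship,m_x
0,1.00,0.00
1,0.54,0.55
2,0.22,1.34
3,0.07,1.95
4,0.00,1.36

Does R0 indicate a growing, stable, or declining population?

R0 = Σ lx·mx = 0 + 0.297 + 0.2948 + 0.1365 + 0 = 0.7283
R0 < 1, so the population is declining.

declining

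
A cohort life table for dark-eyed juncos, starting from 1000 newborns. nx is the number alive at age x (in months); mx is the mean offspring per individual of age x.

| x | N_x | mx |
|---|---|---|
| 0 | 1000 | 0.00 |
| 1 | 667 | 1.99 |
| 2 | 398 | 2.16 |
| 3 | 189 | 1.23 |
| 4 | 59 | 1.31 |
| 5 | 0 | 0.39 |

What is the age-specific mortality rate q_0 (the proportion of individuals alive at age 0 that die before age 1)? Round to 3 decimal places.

lx = nx/n0 = nx/1000: 1, 0.667, 0.398, 0.189, 0.059, 0
q_0 = (l_0 − l_1) / l_0 = (1 − 0.667) / 1
     = 0.333 / 1 = 0.333 → 0.333

0.333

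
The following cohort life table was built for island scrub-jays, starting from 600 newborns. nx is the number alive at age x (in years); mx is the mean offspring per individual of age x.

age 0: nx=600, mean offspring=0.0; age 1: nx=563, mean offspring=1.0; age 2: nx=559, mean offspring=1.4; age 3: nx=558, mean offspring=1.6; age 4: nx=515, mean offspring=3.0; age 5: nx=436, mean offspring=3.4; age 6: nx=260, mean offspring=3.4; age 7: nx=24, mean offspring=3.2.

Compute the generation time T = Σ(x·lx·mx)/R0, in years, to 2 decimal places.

3.89

lx = nx/n0 = nx/600: 1, 0.93833…, 0.93167…, 0.93, 0.85833…, 0.72667…, 0.43333…, 0.04
lx·mx: 0, 0.938333…, 1.304333…, 1.488, 2.575…, 2.470667…, 1.473333…, 0.128 → R0 = 10.377667…
x·lx·mx: 0, 0.938333…, 2.608667…, 4.464, 10.3…, 12.353333…, 8.84…, 0.896 → Σ = 40.400333…
T = 40.400333… / 10.377667… = 3.893007… → 3.89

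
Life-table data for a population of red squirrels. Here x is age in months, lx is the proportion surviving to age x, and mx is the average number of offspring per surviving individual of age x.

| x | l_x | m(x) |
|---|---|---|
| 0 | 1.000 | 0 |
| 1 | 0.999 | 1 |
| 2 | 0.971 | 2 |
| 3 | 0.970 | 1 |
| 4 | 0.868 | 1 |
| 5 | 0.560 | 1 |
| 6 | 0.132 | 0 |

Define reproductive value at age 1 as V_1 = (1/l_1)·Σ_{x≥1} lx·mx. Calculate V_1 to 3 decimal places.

lx·mx for x ≥ 1: 0.999, 1.942, 0.97, 0.868, 0.56, 0 → sum = 5.339
V_1 = 5.339 / l_1 = 5.339 / 0.999 = 5.344344… → 5.344

5.344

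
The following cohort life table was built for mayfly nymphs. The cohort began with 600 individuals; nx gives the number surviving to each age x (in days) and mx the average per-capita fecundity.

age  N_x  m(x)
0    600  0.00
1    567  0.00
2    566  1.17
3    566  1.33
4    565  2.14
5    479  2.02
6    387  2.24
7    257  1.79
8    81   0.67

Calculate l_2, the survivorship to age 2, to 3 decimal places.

0.943

l_2 = n_2/n_0 = 566/600 = 0.943333… → 0.943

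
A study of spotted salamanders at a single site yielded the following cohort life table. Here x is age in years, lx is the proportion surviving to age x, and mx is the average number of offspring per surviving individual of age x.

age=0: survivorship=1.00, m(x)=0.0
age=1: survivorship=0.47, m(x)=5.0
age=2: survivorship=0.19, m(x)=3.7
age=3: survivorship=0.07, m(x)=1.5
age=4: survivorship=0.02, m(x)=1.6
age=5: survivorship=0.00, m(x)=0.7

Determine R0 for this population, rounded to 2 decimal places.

3.19

lx·mx by age: 0, 2.35, 0.703, 0.105, 0.032, 0
R0 = Σ lx·mx = 3.19 → 3.19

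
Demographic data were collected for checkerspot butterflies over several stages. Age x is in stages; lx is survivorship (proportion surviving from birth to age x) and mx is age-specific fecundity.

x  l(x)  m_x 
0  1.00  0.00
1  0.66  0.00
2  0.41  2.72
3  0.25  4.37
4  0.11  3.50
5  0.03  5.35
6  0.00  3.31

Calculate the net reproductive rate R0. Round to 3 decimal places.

2.753

lx·mx by age: 0, 0, 1.1152, 1.0925, 0.385, 0.1605, 0
R0 = Σ lx·mx = 2.7532 → 2.753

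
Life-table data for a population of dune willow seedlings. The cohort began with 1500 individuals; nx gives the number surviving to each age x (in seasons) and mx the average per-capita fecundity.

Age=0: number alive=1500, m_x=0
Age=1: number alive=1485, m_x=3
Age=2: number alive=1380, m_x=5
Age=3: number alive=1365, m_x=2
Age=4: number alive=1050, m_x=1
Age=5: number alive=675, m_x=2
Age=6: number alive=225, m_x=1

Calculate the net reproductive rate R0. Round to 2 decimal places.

lx = nx/n0 = nx/1500: 1, 0.99, 0.92, 0.91, 0.7, 0.45, 0.15
lx·mx by age: 0, 2.97, 4.6, 1.82, 0.7, 0.9, 0.15
R0 = Σ lx·mx = 11.14 → 11.14

11.14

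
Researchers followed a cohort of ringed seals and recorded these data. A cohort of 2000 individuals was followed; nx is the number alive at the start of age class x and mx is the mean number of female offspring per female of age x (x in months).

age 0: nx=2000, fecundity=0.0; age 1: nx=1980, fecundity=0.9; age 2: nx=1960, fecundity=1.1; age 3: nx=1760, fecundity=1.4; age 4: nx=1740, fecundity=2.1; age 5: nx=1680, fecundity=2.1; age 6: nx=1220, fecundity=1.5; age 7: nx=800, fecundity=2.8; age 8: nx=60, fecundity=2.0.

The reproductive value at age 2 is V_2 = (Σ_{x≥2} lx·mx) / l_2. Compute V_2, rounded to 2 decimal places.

lx = nx/n0 = nx/2000: 1, 0.99, 0.98, 0.88, 0.87, 0.84, 0.61, 0.4, 0.03
lx·mx for x ≥ 2: 1.078, 1.232, 1.827, 1.764, 0.915, 1.12, 0.06 → sum = 7.996
V_2 = 7.996 / l_2 = 7.996 / 0.98 = 8.159184… → 8.16

8.16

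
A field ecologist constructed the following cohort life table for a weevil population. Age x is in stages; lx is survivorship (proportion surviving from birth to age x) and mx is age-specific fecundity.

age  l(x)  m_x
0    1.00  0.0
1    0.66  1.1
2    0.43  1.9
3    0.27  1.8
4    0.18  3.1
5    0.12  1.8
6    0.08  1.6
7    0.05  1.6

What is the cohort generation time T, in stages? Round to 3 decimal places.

lx·mx: 0, 0.726, 0.817, 0.486, 0.558, 0.216, 0.128, 0.08 → R0 = 3.011
x·lx·mx: 0, 0.726, 1.634, 1.458, 2.232, 1.08, 0.768, 0.56 → Σ = 8.458
T = 8.458 / 3.011 = 2.809034… → 2.809

2.809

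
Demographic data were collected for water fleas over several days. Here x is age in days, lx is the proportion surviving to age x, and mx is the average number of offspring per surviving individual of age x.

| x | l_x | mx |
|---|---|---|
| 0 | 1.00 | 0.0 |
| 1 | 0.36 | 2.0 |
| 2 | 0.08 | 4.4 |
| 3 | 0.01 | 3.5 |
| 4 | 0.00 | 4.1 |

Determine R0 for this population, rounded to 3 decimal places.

lx·mx by age: 0, 0.72, 0.352, 0.035, 0
R0 = Σ lx·mx = 1.107 → 1.107

1.107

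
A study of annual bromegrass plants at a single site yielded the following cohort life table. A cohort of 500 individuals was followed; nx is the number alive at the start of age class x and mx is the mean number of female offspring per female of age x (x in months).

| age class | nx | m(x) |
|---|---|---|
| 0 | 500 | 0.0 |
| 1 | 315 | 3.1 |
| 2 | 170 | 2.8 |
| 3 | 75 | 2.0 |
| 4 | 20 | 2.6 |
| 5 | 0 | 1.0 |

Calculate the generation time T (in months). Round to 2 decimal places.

lx = nx/n0 = nx/500: 1, 0.63, 0.34, 0.15, 0.04, 0
lx·mx: 0, 1.953, 0.952, 0.3, 0.104, 0 → R0 = 3.309
x·lx·mx: 0, 1.953, 1.904, 0.9, 0.416, 0 → Σ = 5.173
T = 5.173 / 3.309 = 1.563312… → 1.56

1.56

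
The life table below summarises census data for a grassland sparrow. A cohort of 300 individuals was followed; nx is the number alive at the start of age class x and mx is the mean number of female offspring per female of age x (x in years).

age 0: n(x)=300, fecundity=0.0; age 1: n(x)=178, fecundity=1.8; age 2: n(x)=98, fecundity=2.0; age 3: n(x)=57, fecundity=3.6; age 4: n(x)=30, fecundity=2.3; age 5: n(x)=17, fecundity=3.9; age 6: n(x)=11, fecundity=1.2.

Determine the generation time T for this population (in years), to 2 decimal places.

lx = nx/n0 = nx/300: 1, 0.59333…, 0.32667…, 0.19, 0.1, 0.05667…, 0.03667…
lx·mx: 0, 1.068…, 0.653333…, 0.684, 0.23, 0.221…, 0.044… → R0 = 2.900333…
x·lx·mx: 0, 1.068…, 1.306667…, 2.052, 0.92, 1.105…, 0.264… → Σ = 6.715667…
T = 6.715667… / 2.900333… = 2.315481… → 2.32

2.32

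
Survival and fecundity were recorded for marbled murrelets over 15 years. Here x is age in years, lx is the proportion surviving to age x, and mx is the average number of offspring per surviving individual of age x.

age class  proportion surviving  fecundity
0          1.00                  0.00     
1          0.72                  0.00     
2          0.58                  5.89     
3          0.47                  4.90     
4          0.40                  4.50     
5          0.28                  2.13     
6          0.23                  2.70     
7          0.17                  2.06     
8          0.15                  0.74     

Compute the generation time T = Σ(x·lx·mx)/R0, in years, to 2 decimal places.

lx·mx: 0, 0, 3.4162, 2.303, 1.8, 0.5964, 0.621, 0.3502, 0.111 → R0 = 9.1978
x·lx·mx: 0, 0, 6.8324, 6.909, 7.2, 2.982, 3.726, 2.4514, 0.888 → Σ = 30.9888
T = 30.9888 / 9.1978 = 3.369153… → 3.37

3.37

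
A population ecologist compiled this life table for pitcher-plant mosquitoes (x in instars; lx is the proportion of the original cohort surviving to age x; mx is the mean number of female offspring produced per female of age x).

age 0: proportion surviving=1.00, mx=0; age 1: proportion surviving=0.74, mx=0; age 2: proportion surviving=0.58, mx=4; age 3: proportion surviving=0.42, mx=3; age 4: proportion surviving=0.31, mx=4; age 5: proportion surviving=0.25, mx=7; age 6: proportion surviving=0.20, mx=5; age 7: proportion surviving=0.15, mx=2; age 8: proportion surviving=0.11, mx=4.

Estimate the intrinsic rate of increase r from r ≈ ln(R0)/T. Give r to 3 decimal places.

0.521

R0 = Σ lx·mx = 0 + 0 + 2.32 + 1.26 + 1.24 + 1.75 + 1 + 0.3 + 0.44 = 8.31
Σ x·lx·mx = 33.75; T = 33.75/8.31 = 4.06137…
r ≈ ln(R0)/T = ln(8.31)/4.06137… = 0.52137… → 0.521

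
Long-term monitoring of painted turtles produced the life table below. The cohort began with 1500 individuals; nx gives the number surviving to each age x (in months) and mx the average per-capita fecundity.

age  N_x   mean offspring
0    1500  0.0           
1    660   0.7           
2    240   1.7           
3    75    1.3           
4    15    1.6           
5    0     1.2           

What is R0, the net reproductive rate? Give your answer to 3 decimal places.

0.661

lx = nx/n0 = nx/1500: 1, 0.44, 0.16, 0.05, 0.01, 0
lx·mx by age: 0, 0.308, 0.272, 0.065, 0.016, 0
R0 = Σ lx·mx = 0.661 → 0.661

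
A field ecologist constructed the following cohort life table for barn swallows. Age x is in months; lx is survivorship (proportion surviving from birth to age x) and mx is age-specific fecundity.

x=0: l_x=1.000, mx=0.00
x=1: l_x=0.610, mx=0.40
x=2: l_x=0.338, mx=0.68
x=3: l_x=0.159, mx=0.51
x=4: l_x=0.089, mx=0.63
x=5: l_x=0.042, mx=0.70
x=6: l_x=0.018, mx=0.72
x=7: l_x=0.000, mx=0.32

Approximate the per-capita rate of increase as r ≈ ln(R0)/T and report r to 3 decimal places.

-0.199

R0 = Σ lx·mx = 0 + 0.244 + 0.22984 + 0.08109 + 0.05607 + 0.0294 + 0.01296 + 0 = 0.65336
Σ x·lx·mx = 1.39599; T = 1.39599/0.65336 = 2.13663…
r ≈ ln(R0)/T = ln(0.65336)/2.13663… = -0.1992… → -0.199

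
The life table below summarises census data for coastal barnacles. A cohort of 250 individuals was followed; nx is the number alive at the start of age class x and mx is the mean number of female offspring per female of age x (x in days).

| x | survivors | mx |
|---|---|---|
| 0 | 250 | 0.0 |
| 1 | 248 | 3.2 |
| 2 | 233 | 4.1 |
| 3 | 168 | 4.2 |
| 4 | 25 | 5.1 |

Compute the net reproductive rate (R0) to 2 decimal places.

lx = nx/n0 = nx/250: 1, 0.992, 0.932, 0.672, 0.1
lx·mx by age: 0, 3.1744, 3.8212, 2.8224, 0.51
R0 = Σ lx·mx = 10.328 → 10.33

10.33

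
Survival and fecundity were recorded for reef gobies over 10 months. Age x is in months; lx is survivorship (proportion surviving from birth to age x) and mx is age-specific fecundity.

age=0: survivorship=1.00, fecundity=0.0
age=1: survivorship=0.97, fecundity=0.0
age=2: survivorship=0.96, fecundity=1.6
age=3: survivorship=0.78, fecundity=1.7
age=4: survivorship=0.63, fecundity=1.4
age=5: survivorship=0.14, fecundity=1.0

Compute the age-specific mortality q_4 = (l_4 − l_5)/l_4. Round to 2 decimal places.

q_4 = (l_4 − l_5) / l_4 = (0.63 − 0.14) / 0.63
     = 0.49 / 0.63 = 0.777778… → 0.78

0.78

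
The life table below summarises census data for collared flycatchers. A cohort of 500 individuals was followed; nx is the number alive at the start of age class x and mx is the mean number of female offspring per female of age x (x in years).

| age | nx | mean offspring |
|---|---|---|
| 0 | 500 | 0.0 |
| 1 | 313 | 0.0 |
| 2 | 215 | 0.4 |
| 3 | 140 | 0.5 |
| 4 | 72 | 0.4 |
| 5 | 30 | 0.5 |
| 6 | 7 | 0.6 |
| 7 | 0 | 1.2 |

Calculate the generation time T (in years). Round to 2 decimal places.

2.93

lx = nx/n0 = nx/500: 1, 0.626, 0.43, 0.28, 0.144, 0.06, 0.014, 0
lx·mx: 0, 0, 0.172, 0.14, 0.0576, 0.03, 0.0084, 0 → R0 = 0.408
x·lx·mx: 0, 0, 0.344, 0.42, 0.2304, 0.15, 0.0504, 0 → Σ = 1.1948
T = 1.1948 / 0.408 = 2.928431… → 2.93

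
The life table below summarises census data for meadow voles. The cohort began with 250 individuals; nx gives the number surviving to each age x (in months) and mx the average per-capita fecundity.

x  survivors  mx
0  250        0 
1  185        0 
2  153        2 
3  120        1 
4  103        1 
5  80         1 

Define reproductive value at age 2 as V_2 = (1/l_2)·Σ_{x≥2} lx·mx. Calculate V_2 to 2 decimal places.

3.98

lx = nx/n0 = nx/250: 1, 0.74, 0.612, 0.48, 0.412, 0.32
lx·mx for x ≥ 2: 1.224, 0.48, 0.412, 0.32 → sum = 2.436
V_2 = 2.436 / l_2 = 2.436 / 0.612 = 3.980392… → 3.98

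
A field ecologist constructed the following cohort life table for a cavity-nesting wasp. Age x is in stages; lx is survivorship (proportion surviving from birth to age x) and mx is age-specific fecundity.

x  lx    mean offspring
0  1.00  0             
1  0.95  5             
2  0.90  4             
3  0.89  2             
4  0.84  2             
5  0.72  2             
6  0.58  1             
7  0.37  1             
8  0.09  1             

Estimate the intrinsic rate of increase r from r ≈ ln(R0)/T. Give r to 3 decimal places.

1.000

R0 = Σ lx·mx = 0 + 4.75 + 3.6 + 1.78 + 1.68 + 1.44 + 0.58 + 0.37 + 0.09 = 14.29
Σ x·lx·mx = 38; T = 38/14.29 = 2.6592…
r ≈ ln(R0)/T = ln(14.29)/2.6592… = 1.00013… → 1.000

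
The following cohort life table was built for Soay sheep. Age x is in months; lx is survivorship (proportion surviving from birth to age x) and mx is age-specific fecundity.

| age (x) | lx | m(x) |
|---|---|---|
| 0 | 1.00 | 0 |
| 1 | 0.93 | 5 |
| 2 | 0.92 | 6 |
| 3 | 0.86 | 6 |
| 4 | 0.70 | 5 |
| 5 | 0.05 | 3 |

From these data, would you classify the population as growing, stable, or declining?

R0 = Σ lx·mx = 0 + 4.65 + 5.52 + 5.16 + 3.5 + 0.15 = 18.98
R0 > 1, so the population is growing.

growing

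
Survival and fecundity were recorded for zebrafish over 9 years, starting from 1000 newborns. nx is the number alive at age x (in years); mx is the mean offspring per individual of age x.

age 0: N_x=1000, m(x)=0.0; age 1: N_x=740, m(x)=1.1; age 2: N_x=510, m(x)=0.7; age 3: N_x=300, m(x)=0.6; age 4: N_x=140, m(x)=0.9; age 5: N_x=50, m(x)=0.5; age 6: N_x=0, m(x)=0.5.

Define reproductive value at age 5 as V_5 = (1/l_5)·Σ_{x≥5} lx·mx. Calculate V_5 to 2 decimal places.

lx = nx/n0 = nx/1000: 1, 0.74, 0.51, 0.3, 0.14, 0.05, 0
lx·mx for x ≥ 5: 0.025, 0 → sum = 0.025
V_5 = 0.025 / l_5 = 0.025 / 0.05 = 0.5 → 0.50

0.50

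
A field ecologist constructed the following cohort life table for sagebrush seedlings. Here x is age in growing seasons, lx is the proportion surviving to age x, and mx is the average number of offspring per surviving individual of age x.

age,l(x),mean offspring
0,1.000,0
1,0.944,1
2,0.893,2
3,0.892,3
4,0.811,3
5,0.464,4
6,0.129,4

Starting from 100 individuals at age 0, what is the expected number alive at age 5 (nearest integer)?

Expected survivors = N0 · l_5 = 100 × 0.464 = 46.4 → 46

46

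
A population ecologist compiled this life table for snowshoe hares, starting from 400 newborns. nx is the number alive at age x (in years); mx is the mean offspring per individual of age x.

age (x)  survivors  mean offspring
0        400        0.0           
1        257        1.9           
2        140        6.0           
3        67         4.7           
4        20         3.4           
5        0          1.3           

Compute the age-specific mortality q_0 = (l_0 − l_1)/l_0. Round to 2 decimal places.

0.36

lx = nx/n0 = nx/400: 1, 0.6425, 0.35, 0.1675, 0.05, 0
q_0 = (l_0 − l_1) / l_0 = (1 − 0.6425) / 1
     = 0.3575 / 1 = 0.3575 → 0.36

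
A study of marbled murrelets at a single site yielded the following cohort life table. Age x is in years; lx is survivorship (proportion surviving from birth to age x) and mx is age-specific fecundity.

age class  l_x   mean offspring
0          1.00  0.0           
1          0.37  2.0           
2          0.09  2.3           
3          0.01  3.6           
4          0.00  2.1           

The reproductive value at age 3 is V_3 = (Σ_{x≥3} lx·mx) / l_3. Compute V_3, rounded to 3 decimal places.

3.600

lx·mx for x ≥ 3: 0.036, 0 → sum = 0.036
V_3 = 0.036 / l_3 = 0.036 / 0.01 = 3.6 → 3.600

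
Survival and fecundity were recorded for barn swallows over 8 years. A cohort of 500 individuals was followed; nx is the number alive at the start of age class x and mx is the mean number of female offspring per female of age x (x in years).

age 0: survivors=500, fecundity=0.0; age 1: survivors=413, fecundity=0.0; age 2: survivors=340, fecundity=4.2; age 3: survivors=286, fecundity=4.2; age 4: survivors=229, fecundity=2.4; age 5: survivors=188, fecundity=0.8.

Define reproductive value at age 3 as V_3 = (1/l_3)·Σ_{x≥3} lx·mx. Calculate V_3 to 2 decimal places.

lx = nx/n0 = nx/500: 1, 0.826, 0.68, 0.572, 0.458, 0.376
lx·mx for x ≥ 3: 2.4024, 1.0992, 0.3008 → sum = 3.8024
V_3 = 3.8024 / l_3 = 3.8024 / 0.572 = 6.647552… → 6.65

6.65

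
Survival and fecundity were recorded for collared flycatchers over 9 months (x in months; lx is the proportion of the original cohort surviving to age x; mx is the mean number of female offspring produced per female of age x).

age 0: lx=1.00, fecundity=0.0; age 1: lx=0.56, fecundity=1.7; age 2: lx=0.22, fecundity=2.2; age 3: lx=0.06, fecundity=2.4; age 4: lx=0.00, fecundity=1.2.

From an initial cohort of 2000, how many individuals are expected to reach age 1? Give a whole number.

1120

Expected survivors = N0 · l_1 = 2000 × 0.56 = 1120 → 1120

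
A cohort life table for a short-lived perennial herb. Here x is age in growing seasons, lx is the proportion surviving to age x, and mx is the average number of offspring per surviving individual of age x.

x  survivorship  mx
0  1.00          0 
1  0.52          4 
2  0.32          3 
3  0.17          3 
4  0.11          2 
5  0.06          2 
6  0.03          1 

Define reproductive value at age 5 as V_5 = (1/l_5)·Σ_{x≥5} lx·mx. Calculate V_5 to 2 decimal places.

2.50

lx·mx for x ≥ 5: 0.12, 0.03 → sum = 0.15
V_5 = 0.15 / l_5 = 0.15 / 0.06 = 2.5 → 2.50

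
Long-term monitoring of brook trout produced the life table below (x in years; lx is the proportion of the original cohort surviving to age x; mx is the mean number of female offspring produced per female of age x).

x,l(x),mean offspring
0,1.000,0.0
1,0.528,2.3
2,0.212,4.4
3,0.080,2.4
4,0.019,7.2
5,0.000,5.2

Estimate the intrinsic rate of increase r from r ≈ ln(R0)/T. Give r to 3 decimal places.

R0 = Σ lx·mx = 0 + 1.2144 + 0.9328 + 0.192 + 0.1368 + 0 = 2.476
Σ x·lx·mx = 4.2032; T = 4.2032/2.476 = 1.69758…
r ≈ ln(R0)/T = ln(2.476)/1.69758… = 0.53408… → 0.534

0.534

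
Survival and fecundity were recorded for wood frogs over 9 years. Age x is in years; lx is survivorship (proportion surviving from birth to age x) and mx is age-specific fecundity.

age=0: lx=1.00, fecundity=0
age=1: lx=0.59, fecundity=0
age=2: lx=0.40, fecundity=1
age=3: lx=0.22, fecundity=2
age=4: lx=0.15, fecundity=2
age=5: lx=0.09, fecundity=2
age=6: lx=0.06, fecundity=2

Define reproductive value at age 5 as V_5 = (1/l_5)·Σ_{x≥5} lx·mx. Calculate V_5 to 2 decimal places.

lx·mx for x ≥ 5: 0.18, 0.12 → sum = 0.3
V_5 = 0.3 / l_5 = 0.3 / 0.09 = 3.333333… → 3.33

3.33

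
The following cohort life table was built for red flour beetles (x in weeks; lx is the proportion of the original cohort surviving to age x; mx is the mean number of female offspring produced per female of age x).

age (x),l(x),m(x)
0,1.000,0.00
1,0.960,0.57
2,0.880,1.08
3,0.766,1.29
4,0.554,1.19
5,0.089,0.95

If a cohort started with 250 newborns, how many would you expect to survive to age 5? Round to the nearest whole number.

Expected survivors = N0 · l_5 = 250 × 0.089 = 22.25 → 22

22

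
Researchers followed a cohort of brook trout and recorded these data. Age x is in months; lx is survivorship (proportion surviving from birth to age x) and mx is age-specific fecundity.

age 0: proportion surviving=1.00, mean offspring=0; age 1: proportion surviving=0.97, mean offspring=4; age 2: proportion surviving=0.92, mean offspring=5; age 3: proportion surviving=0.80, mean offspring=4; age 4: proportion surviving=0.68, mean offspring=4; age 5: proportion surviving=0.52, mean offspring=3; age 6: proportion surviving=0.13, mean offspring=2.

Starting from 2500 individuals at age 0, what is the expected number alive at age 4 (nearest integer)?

1700

Expected survivors = N0 · l_4 = 2500 × 0.68 = 1700 → 1700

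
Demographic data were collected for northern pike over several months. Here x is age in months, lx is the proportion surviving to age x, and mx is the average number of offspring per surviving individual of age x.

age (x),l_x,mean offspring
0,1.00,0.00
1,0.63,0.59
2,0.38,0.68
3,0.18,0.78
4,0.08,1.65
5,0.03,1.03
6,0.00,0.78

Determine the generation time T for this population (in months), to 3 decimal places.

lx·mx: 0, 0.3717, 0.2584, 0.1404, 0.132, 0.0309, 0 → R0 = 0.9334
x·lx·mx: 0, 0.3717, 0.5168, 0.4212, 0.528, 0.1545, 0 → Σ = 1.9922
T = 1.9922 / 0.9334 = 2.134348… → 2.134

2.134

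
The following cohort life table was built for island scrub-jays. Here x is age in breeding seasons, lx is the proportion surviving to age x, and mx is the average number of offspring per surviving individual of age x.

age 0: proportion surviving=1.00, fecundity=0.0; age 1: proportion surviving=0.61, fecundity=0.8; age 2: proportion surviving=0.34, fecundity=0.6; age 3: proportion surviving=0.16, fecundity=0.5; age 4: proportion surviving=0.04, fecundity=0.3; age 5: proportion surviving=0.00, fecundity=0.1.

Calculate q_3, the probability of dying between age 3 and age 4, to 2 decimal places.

0.75

q_3 = (l_3 − l_4) / l_3 = (0.16 − 0.04) / 0.16
     = 0.12 / 0.16 = 0.75 → 0.75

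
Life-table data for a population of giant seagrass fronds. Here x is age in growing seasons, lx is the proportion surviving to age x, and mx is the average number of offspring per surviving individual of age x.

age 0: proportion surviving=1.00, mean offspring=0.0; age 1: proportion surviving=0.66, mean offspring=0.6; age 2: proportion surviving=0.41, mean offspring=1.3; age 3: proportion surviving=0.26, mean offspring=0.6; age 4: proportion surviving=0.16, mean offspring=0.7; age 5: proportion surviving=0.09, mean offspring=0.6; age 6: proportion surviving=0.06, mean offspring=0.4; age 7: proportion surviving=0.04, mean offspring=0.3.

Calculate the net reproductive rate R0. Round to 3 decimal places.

lx·mx by age: 0, 0.396, 0.533, 0.156, 0.112, 0.054, 0.024, 0.012
R0 = Σ lx·mx = 1.287 → 1.287

1.287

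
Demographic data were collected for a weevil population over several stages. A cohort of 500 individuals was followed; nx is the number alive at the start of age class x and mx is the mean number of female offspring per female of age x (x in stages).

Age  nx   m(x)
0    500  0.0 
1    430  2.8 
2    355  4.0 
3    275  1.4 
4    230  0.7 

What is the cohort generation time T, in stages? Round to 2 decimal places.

lx = nx/n0 = nx/500: 1, 0.86, 0.71, 0.55, 0.46
lx·mx: 0, 2.408, 2.84, 0.77, 0.322 → R0 = 6.34
x·lx·mx: 0, 2.408, 5.68, 2.31, 1.288 → Σ = 11.686
T = 11.686 / 6.34 = 1.843218… → 1.84

1.84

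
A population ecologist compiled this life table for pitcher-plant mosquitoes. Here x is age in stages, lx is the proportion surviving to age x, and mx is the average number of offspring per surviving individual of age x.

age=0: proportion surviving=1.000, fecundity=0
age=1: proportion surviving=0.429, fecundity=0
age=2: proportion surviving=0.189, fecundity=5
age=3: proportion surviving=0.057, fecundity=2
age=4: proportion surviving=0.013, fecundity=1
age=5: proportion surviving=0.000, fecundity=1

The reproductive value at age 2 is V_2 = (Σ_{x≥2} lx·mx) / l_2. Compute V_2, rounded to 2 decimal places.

lx·mx for x ≥ 2: 0.945, 0.114, 0.013, 0 → sum = 1.072
V_2 = 1.072 / l_2 = 1.072 / 0.189 = 5.671958… → 5.67

5.67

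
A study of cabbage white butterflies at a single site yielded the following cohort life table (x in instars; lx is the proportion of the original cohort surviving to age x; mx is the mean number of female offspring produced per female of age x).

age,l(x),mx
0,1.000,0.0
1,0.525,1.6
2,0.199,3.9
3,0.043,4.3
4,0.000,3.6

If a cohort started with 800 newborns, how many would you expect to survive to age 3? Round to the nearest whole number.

Expected survivors = N0 · l_3 = 800 × 0.043 = 34.4 → 34

34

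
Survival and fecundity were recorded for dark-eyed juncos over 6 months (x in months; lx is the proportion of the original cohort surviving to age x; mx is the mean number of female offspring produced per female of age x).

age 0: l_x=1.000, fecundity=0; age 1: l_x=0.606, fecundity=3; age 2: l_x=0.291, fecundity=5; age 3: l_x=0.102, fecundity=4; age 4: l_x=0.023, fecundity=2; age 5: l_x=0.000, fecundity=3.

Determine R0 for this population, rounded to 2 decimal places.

3.73

lx·mx by age: 0, 1.818, 1.455, 0.408, 0.046, 0
R0 = Σ lx·mx = 3.727 → 3.73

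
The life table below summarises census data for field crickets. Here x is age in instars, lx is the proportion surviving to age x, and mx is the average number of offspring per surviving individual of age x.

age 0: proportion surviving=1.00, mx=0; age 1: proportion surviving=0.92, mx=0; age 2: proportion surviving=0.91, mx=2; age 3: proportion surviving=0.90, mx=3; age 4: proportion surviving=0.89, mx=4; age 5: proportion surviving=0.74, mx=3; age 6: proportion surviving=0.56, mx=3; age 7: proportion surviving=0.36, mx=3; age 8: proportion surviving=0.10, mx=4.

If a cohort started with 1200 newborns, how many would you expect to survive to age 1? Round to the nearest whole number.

1104

Expected survivors = N0 · l_1 = 1200 × 0.92 = 1104 → 1104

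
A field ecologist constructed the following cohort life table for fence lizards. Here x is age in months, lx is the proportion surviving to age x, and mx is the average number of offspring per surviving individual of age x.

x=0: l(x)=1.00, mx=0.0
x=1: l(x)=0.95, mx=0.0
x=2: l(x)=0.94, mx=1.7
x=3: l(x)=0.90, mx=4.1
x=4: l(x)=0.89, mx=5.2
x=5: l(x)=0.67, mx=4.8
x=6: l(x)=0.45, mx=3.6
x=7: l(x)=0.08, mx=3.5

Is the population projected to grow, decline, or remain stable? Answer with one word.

R0 = Σ lx·mx = 0 + 0 + 1.598 + 3.69 + 4.628 + 3.216 + 1.62 + 0.28 = 15.032
R0 > 1, so the population is growing.

growing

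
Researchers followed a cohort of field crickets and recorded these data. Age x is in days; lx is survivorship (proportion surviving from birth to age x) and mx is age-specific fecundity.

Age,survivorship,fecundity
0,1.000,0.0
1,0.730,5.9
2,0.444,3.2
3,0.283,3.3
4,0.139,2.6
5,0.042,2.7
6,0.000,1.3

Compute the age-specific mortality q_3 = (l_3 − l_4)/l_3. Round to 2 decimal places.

0.51

q_3 = (l_3 − l_4) / l_3 = (0.283 − 0.139) / 0.283
     = 0.144 / 0.283 = 0.508834… → 0.51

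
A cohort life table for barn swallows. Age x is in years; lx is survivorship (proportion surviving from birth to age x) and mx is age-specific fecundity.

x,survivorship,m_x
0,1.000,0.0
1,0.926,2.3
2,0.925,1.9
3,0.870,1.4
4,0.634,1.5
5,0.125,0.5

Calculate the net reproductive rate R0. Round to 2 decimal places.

6.12

lx·mx by age: 0, 2.1298, 1.7575, 1.218, 0.951, 0.0625
R0 = Σ lx·mx = 6.1188 → 6.12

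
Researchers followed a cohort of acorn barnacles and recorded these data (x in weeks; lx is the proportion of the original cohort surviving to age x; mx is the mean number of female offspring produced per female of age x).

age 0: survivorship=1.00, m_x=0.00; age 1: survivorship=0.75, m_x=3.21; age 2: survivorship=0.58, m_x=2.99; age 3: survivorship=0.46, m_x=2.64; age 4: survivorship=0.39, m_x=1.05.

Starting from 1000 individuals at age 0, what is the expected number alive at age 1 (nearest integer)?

Expected survivors = N0 · l_1 = 1000 × 0.75 = 750 → 750

750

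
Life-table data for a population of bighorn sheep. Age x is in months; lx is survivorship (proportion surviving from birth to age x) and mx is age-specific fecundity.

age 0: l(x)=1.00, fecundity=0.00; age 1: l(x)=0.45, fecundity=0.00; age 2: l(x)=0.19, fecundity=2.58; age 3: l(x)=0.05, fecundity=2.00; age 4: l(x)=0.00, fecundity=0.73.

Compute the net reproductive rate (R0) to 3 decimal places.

0.590

lx·mx by age: 0, 0, 0.4902, 0.1, 0
R0 = Σ lx·mx = 0.5902 → 0.590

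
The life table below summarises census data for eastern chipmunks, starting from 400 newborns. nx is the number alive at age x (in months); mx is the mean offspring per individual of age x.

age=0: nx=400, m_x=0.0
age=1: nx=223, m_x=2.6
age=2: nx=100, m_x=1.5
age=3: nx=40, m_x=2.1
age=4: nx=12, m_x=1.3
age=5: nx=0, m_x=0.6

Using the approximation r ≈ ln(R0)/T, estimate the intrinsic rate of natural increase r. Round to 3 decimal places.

0.506

lx = nx/n0 = nx/400: 1, 0.5575, 0.25, 0.1, 0.03, 0
R0 = Σ lx·mx = 0 + 1.4495 + 0.375 + 0.21 + 0.039 + 0 = 2.0735
Σ x·lx·mx = 2.9855; T = 2.9855/2.0735 = 1.43984…
r ≈ ln(R0)/T = ln(2.0735)/1.43984… = 0.50647… → 0.506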